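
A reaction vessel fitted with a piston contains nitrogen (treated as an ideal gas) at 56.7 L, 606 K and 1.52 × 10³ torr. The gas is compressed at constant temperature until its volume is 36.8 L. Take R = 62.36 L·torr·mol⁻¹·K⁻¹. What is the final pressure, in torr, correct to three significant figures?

P₂ ≈ 2.34e+03 torr

T constant ⇒ Boyle's law P V = const: T₂ = T₁; P₂ = P₁·(V₁/V₂) = 2342 torr.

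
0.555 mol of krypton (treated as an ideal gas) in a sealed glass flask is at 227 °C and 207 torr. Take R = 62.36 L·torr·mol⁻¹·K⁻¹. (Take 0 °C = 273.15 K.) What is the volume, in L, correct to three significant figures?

V ≈ 83.6 L

Convert: T = 500.15 K.
PV = nRT ⇒ V = nRT/P = (0.555 × 62.36 × 500.15) / 207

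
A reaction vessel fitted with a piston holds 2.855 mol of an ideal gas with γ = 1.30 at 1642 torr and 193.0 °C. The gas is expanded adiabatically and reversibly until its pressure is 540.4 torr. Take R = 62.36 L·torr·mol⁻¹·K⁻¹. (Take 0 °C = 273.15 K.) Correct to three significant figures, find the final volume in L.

Convert: T₁ = 466.1 K.
From PV = nRT: V₁ = nRT₁/P₁ = 50.54 L.
Adiabatic (γ = 1.30), T V^(γ−1) and P V^γ constant: T₂ = T₁·(P₂/P₁)^((γ−1)/γ) = 360.7 K; V₂ = V₁·(P₁/P₂)^(1/γ) = 118.8 L.

V₂ ≈ 119 L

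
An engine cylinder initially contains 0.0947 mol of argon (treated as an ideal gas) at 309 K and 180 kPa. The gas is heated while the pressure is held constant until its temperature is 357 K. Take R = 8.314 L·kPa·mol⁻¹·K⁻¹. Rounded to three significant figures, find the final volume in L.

V₂ ≈ 1.56 L

From PV = nRT: V₁ = nRT₁/P₁ = 1.352 L.
P constant ⇒ V ∝ T: P₂ = P₁; V₂ = V₁·(T₂/T₁) = 1.562 L.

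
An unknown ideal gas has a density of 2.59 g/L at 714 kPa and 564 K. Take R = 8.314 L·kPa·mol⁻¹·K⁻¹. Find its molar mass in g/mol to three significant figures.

ρ = PM/(RT) ⇒ M = ρRT/P = (2.59 × 8.314 × 564.0) / 714

M ≈ 17.0 g/mol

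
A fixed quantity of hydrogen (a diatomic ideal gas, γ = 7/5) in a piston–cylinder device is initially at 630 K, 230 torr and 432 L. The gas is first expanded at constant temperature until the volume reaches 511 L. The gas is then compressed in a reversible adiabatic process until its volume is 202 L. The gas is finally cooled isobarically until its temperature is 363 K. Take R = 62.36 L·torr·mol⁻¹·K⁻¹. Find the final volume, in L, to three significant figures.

T constant ⇒ Boyle's law P V = const: T₂ = T₁; P₂ = P₁·(V₁/V₂) = 194.4 torr.
Adiabatic (γ = 7/5), T V^(γ−1) and P V^γ constant: T₃ = T₂·(V₂/V₃)^(γ−1) = 913.2 K; P₃ = P₂·(V₂/V₃)^γ = 713.0 torr.
P constant ⇒ V ∝ T: P₄ = P₃; V₄ = V₃·(T₄/T₃) = 80.30 L.

V₄ ≈ 80.3 L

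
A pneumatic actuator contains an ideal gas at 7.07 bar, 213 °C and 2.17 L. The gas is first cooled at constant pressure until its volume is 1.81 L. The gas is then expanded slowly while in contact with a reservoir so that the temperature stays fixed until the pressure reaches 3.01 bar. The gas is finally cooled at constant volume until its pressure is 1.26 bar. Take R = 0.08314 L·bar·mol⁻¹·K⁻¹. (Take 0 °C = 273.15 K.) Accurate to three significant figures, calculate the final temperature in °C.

T₄ ≈ -103 °C

Convert: T₁ = 486.1 K.
Isobaric, so V/T is constant: P₂ = P₁; T₂ = T₁·(V₂/V₁) = 405.5 K.
Isothermal, so P V is constant: T₃ = T₂; V₃ = V₂·(P₂/P₃) = 4.251 L.
V constant ⇒ P ∝ T: V₄ = V₃; T₄ = T₃·(P₄/P₃) = 169.7 K.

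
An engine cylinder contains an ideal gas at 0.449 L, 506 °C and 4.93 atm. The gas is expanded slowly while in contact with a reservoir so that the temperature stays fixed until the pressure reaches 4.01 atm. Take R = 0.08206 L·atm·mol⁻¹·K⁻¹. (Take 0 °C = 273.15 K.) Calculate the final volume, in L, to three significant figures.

V₂ ≈ 0.552 L

Convert: T₁ = 779.1 K.
T constant ⇒ Boyle's law P V = const: T₂ = T₁; V₂ = V₁·(P₁/P₂) = 0.5520 L.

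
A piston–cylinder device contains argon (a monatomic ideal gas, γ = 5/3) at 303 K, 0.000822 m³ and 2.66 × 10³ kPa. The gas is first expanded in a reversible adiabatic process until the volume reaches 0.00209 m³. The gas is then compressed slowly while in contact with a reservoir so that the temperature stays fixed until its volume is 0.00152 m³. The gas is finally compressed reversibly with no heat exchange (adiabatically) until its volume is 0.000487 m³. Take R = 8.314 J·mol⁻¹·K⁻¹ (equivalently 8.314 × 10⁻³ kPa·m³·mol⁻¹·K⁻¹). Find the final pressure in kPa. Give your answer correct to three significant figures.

Reversible adiabatic, γ = 5/3: T₂ = T₁·(V₁/V₂)^(γ−1) = 162.7 K; P₂ = P₁·(V₁/V₂)^γ = 561.6 kPa.
Isothermal, so P V is constant: T₃ = T₂; P₃ = P₂·(V₂/V₃) = 772.2 kPa.
Reversible adiabatic, γ = 5/3: T₄ = T₃·(V₃/V₄)^(γ−1) = 347.4 K; P₄ = P₃·(V₃/V₄)^γ = 5147 kPa.

P₄ ≈ 5.15e+03 kPa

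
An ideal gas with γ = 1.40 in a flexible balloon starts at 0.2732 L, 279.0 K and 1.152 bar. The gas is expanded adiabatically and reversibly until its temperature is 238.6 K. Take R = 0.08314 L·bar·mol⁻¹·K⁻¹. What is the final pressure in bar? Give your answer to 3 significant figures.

Adiabatic (γ = 1.40), T V^(γ−1) and P V^γ constant: P₂ = P₁·(T₂/T₁)^(γ/(γ−1)) = 0.6663 bar; V₂ = V₁·(T₁/T₂)^(1/(γ−1)) = 0.4039 L.

P₂ ≈ 0.666 bar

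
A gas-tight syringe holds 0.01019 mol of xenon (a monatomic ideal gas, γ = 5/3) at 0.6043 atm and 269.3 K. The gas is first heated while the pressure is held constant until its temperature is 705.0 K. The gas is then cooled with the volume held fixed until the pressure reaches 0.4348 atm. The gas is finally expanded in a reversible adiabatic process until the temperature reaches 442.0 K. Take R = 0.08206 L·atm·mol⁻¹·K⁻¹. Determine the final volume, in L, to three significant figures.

V₄ ≈ 1.20 L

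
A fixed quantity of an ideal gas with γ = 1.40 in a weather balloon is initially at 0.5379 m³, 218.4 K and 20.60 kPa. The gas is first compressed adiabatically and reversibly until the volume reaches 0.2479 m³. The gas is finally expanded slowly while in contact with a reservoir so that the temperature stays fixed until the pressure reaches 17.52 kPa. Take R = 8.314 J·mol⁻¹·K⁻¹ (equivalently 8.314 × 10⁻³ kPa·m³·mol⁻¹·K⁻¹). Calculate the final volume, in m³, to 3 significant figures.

Reversible adiabatic, γ = 1.40: T₂ = T₁·(V₁/V₂)^(γ−1) = 297.7 K; P₂ = P₁·(V₁/V₂)^γ = 60.93 kPa.
Isothermal, so P V is constant: T₃ = T₂; V₃ = V₂·(P₂/P₃) = 0.8622 m³.

V₃ ≈ 0.862 m³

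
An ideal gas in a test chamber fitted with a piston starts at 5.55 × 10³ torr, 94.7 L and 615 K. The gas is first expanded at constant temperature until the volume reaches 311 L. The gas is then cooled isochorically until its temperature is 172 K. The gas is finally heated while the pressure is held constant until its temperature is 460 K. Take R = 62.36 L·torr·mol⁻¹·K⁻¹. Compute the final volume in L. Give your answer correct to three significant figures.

Isothermal, so P V is constant: T₂ = T₁; P₂ = P₁·(V₁/V₂) = 1690 torr.
V constant ⇒ P ∝ T: V₃ = V₂; P₃ = P₂·(T₃/T₂) = 472.6 torr.
Isobaric, so V/T is constant: P₄ = P₃; V₄ = V₃·(T₄/T₃) = 831.7 L.

V₄ ≈ 832 L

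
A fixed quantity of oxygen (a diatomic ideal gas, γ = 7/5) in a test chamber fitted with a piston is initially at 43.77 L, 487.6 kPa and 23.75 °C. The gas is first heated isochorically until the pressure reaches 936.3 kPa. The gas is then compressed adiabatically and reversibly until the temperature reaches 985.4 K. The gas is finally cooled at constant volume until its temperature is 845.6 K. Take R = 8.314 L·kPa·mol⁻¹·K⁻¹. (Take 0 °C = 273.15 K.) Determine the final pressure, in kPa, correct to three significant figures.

Convert: T₁ = 296.9 K.
Isochoric, so P/T is constant: V₂ = V₁; T₂ = T₁·(P₂/P₁) = 570.1 K.
Adiabatic (γ = 7/5), T V^(γ−1) and P V^γ constant: P₃ = P₂·(T₃/T₂)^(γ/(γ−1)) = 6356 kPa; V₃ = V₂·(T₂/T₃)^(1/(γ−1)) = 11.14 L.
Isochoric, so P/T is constant: V₄ = V₃; P₄ = P₃·(T₄/T₃) = 5454 kPa.

P₄ ≈ 5.45e+03 kPa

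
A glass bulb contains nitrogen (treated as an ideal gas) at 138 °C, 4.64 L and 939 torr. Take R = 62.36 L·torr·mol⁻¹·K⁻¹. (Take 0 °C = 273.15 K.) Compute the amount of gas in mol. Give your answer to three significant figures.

Convert: T = 411.15 K.
PV = nRT ⇒ n = PV/(RT) = (939 × 4.64) / (62.36 × 411.15)

n ≈ 0.170 mol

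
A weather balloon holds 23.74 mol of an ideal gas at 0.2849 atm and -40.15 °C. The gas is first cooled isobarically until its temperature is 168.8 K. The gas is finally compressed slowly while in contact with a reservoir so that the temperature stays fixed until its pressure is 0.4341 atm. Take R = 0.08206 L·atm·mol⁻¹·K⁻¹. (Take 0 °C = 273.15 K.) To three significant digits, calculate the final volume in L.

Convert: T₁ = 233.0 K.
From PV = nRT: V₁ = nRT₁/P₁ = 1593 L.
Isobaric, so V/T is constant: P₂ = P₁; V₂ = V₁·(T₂/T₁) = 1154 L.
T constant ⇒ Boyle's law P V = const: T₃ = T₂; V₃ = V₂·(P₂/P₃) = 757.5 L.

V₃ ≈ 758 L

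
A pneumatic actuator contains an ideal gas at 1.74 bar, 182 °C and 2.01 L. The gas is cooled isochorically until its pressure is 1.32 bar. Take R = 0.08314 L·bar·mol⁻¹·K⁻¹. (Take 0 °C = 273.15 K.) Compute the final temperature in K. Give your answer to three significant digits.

T₂ ≈ 345 K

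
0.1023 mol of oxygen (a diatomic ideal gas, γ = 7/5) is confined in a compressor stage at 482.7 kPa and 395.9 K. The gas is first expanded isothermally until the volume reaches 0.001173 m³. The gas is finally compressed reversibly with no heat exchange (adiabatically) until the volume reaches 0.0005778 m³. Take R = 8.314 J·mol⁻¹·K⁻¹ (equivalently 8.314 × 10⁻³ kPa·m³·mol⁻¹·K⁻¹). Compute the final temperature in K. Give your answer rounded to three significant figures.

T₃ ≈ 526 K

From PV = nRT: V₁ = nRT₁/P₁ = 0.0006976 m³.
T constant ⇒ Boyle's law P V = const: T₂ = T₁; P₂ = P₁·(V₁/V₂) = 287.1 kPa.
Adiabatic (γ = 7/5), T V^(γ−1) and P V^γ constant: T₃ = T₂·(V₂/V₃)^(γ−1) = 525.5 K; P₃ = P₂·(V₂/V₃)^γ = 773.6 kPa.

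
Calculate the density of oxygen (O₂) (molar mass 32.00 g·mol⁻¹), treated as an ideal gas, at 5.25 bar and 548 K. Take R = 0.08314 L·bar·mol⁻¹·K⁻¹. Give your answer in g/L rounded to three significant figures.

ρ ≈ 3.69 g/L

ρ = PM/(RT) = (5.25 × 32.00) / (0.08314 × 548.0)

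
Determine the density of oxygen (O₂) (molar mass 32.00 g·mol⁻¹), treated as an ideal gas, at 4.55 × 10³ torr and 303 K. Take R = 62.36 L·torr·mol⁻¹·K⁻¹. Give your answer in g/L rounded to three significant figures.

ρ = PM/(RT) = (4.55e+03 × 32.00) / (62.36 × 303.0)

ρ ≈ 7.71 g/L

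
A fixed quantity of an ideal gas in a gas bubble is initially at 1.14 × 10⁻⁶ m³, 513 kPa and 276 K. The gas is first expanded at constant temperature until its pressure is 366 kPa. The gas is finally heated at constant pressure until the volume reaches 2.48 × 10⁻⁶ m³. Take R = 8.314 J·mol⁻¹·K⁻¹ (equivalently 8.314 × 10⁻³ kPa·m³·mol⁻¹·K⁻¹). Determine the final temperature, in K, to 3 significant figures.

T₃ ≈ 428 K

Isothermal, so P V is constant: T₂ = T₁; V₂ = V₁·(P₁/P₂) = 1.598e-06 m³.
P constant ⇒ V ∝ T: P₃ = P₂; T₃ = T₂·(V₃/V₂) = 428.4 K.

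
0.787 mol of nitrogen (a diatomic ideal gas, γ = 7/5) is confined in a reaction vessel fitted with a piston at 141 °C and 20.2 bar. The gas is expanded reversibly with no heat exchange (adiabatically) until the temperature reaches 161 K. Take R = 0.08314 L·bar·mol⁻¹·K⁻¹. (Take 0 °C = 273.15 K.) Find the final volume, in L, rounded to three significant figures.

V₂ ≈ 14.2 L

Convert: T₁ = 414.1 K.
From PV = nRT: V₁ = nRT₁/P₁ = 1.342 L.
Adiabatic (γ = 7/5), T V^(γ−1) and P V^γ constant: P₂ = P₁·(T₂/T₁)^(γ/(γ−1)) = 0.7399 bar; V₂ = V₁·(T₁/T₂)^(1/(γ−1)) = 14.24 L.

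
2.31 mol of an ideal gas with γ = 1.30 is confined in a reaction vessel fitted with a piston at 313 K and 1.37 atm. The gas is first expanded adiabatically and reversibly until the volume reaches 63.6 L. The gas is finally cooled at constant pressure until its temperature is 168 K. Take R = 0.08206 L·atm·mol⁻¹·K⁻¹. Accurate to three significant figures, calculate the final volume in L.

V₃ ≈ 38.3 L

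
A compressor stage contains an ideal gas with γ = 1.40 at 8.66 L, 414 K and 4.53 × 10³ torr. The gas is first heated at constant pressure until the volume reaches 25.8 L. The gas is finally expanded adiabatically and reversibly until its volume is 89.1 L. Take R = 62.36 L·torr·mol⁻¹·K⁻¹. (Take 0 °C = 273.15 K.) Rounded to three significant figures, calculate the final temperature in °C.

T₃ ≈ 478 °C

P constant ⇒ V ∝ T: P₂ = P₁; T₂ = T₁·(V₂/V₁) = 1233 K.
Reversible adiabatic, γ = 1.40: T₃ = T₂·(V₂/V₃)^(γ−1) = 751.3 K; P₃ = P₂·(V₂/V₃)^γ = 799.0 torr.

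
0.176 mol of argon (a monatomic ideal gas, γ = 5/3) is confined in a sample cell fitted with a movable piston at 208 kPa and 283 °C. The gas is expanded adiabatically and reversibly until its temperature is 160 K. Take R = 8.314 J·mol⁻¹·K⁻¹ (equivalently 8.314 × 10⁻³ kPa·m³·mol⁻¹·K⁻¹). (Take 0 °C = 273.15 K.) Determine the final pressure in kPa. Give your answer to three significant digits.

P₂ ≈ 9.23 kPa

Convert: T₁ = 556.1 K.
From PV = nRT: V₁ = nRT₁/P₁ = 0.003912 m³.
Reversible adiabatic, γ = 5/3: P₂ = P₁·(T₂/T₁)^(γ/(γ−1)) = 9.234 kPa; V₂ = V₁·(T₁/T₂)^(1/(γ−1)) = 0.02535 m³.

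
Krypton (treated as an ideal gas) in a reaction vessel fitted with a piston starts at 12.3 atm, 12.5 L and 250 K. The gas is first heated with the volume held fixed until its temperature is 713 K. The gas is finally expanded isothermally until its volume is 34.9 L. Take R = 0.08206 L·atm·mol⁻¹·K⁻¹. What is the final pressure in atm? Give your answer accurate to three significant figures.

P₃ ≈ 12.6 atm

V constant ⇒ P ∝ T: V₂ = V₁; P₂ = P₁·(T₂/T₁) = 35.08 atm.
Isothermal, so P V is constant: T₃ = T₂; P₃ = P₂·(V₂/V₃) = 12.56 atm.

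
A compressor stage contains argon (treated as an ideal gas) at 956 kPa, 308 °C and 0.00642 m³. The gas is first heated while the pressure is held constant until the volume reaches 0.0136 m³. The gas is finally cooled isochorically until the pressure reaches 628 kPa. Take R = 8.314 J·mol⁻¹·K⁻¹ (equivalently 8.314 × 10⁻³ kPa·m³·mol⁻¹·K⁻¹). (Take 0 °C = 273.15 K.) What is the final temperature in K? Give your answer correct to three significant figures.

T₃ ≈ 809 K

Convert: T₁ = 581.1 K.
Isobaric, so V/T is constant: P₂ = P₁; T₂ = T₁·(V₂/V₁) = 1231 K.
V constant ⇒ P ∝ T: V₃ = V₂; T₃ = T₂·(P₃/P₂) = 808.7 K.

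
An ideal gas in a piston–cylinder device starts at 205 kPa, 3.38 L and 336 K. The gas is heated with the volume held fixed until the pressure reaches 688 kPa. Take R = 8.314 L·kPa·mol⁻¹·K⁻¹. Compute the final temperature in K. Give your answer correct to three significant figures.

T₂ ≈ 1.13e+03 K

Isochoric, so P/T is constant: V₂ = V₁; T₂ = T₁·(P₂/P₁) = 1128 K.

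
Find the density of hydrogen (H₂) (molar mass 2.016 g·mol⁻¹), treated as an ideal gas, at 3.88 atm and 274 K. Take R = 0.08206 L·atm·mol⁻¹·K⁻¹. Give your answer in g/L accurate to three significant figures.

ρ ≈ 0.348 g/L

ρ = PM/(RT) = (3.88 × 2.016) / (0.08206 × 274.0)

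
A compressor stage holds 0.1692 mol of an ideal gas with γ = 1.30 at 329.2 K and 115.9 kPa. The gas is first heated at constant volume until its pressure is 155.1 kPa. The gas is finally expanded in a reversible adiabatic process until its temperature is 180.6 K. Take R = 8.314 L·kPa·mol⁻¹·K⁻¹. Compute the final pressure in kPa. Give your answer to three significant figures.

P₃ ≈ 3.25 kPa

From PV = nRT: V₁ = nRT₁/P₁ = 3.996 L.
V constant ⇒ P ∝ T: V₂ = V₁; T₂ = T₁·(P₂/P₁) = 440.5 K.
Adiabatic (γ = 1.30), T V^(γ−1) and P V^γ constant: P₃ = P₂·(T₃/T₂)^(γ/(γ−1)) = 3.254 kPa; V₃ = V₂·(T₂/T₃)^(1/(γ−1)) = 78.07 L.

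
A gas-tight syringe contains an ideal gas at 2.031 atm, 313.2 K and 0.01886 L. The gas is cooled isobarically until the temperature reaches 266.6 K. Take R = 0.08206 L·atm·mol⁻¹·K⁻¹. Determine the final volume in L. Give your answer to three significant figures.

V₂ ≈ 0.0161 L

Isobaric, so V/T is constant: P₂ = P₁; V₂ = V₁·(T₂/T₁) = 0.01605 L.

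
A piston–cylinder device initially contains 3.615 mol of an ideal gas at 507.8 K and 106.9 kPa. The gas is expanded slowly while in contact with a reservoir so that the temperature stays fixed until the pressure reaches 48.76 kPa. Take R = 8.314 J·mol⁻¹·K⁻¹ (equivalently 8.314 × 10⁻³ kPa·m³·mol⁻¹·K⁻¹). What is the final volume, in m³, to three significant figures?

From PV = nRT: V₁ = nRT₁/P₁ = 0.1428 m³.
T constant ⇒ Boyle's law P V = const: T₂ = T₁; V₂ = V₁·(P₁/P₂) = 0.3130 m³.

V₂ ≈ 0.313 m³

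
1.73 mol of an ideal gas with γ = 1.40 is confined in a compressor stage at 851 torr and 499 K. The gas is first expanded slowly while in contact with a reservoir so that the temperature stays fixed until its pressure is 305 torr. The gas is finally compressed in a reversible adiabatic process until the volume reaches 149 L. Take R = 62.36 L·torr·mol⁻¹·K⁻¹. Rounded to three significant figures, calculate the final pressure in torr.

From PV = nRT: V₁ = nRT₁/P₁ = 63.26 L.
Isothermal, so P V is constant: T₂ = T₁; V₂ = V₁·(P₁/P₂) = 176.5 L.
Adiabatic (γ = 1.40), T V^(γ−1) and P V^γ constant: T₃ = T₂·(V₂/V₃)^(γ−1) = 534.0 K; P₃ = P₂·(V₂/V₃)^γ = 386.6 torr.

P₃ ≈ 387 torr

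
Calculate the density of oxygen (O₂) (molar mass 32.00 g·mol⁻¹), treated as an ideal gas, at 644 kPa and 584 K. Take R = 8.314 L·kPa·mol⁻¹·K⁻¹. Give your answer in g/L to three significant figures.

ρ ≈ 4.24 g/L

ρ = PM/(RT) = (644 × 32.00) / (8.314 × 584.0)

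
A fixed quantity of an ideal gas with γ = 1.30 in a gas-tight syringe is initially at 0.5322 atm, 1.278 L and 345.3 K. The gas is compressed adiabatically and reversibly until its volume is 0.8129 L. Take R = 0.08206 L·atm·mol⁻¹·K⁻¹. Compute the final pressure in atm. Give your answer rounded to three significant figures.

Reversible adiabatic, γ = 1.30: T₂ = T₁·(V₁/V₂)^(γ−1) = 395.5 K; P₂ = P₁·(V₁/V₂)^γ = 0.9583 atm.

P₂ ≈ 0.958 atm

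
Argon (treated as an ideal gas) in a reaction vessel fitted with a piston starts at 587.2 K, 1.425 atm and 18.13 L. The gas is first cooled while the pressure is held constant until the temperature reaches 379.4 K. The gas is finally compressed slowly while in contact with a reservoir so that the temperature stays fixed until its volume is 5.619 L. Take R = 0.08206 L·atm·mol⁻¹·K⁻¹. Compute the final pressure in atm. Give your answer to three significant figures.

P₃ ≈ 2.97 atm

Isobaric, so V/T is constant: P₂ = P₁; V₂ = V₁·(T₂/T₁) = 11.71 L.
T constant ⇒ Boyle's law P V = const: T₃ = T₂; P₃ = P₂·(V₂/V₃) = 2.971 atm.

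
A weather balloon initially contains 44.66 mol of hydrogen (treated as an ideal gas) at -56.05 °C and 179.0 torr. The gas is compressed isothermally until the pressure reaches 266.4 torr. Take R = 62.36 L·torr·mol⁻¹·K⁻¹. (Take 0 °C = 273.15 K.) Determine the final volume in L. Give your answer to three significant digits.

V₂ ≈ 2.27e+03 L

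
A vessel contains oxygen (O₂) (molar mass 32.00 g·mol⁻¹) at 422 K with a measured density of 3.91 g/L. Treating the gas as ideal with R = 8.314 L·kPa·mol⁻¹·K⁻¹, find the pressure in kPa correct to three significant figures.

P ≈ 429 kPa

ρ = PM/(RT) ⇒ P = ρRT/M = (3.91 × 8.314 × 422.0) / 32.00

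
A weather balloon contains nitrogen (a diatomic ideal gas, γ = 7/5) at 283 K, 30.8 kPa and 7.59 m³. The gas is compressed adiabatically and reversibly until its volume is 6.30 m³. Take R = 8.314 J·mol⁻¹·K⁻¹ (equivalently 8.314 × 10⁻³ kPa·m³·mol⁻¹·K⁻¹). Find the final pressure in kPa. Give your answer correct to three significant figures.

Adiabatic (γ = 7/5), T V^(γ−1) and P V^γ constant: T₂ = T₁·(V₁/V₂)^(γ−1) = 304.9 K; P₂ = P₁·(V₁/V₂)^γ = 39.98 kPa.

P₂ ≈ 40.0 kPa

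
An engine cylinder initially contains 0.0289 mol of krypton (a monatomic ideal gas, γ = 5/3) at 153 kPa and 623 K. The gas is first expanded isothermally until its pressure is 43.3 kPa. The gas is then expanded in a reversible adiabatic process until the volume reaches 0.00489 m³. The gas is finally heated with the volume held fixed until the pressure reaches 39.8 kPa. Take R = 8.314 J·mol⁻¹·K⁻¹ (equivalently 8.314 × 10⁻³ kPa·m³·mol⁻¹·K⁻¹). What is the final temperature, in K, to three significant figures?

T₄ ≈ 810 K

From PV = nRT: V₁ = nRT₁/P₁ = 0.0009784 m³.
Isothermal, so P V is constant: T₂ = T₁; V₂ = V₁·(P₁/P₂) = 0.003457 m³.
Adiabatic (γ = 5/3), T V^(γ−1) and P V^γ constant: T₃ = T₂·(V₂/V₃)^(γ−1) = 494.4 K; P₃ = P₂·(V₂/V₃)^γ = 24.29 kPa.
Isochoric, so P/T is constant: V₄ = V₃; T₄ = T₃·(P₄/P₃) = 810.0 K.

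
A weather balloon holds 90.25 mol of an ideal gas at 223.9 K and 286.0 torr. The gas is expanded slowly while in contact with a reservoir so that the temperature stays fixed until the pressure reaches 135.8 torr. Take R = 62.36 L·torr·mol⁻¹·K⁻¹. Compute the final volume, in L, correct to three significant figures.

V₂ ≈ 9.28e+03 L

From PV = nRT: V₁ = nRT₁/P₁ = 4406 L.
Isothermal, so P V is constant: T₂ = T₁; V₂ = V₁·(P₁/P₂) = 9279 L.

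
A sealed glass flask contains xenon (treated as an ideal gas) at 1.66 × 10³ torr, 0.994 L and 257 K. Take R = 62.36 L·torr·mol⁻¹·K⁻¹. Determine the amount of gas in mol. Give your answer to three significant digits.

PV = nRT ⇒ n = PV/(RT) = (1.66e+03 × 0.994) / (62.36 × 257)

n ≈ 0.103 mol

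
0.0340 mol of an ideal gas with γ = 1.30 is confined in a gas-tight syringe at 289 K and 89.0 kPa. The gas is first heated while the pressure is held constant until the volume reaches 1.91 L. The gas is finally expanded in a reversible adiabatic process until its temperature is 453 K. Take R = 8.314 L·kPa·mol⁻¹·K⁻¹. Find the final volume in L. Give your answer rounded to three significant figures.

From PV = nRT: V₁ = nRT₁/P₁ = 0.9179 L.
Isobaric, so V/T is constant: P₂ = P₁; T₂ = T₁·(V₂/V₁) = 601.4 K.
Adiabatic (γ = 1.30), T V^(γ−1) and P V^γ constant: P₃ = P₂·(T₃/T₂)^(γ/(γ−1)) = 26.08 kPa; V₃ = V₂·(T₂/T₃)^(1/(γ−1)) = 4.911 L.

V₃ ≈ 4.91 L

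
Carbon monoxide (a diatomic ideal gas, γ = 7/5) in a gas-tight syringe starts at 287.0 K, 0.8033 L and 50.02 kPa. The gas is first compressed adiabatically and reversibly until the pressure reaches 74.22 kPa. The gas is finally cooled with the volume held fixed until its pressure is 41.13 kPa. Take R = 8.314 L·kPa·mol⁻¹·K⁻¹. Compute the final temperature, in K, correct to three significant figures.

T₃ ≈ 178 K

Reversible adiabatic, γ = 7/5: T₂ = T₁·(P₂/P₁)^((γ−1)/γ) = 321.3 K; V₂ = V₁·(P₁/P₂)^(1/γ) = 0.6060 L.
V constant ⇒ P ∝ T: V₃ = V₂; T₃ = T₂·(P₃/P₂) = 178.0 K.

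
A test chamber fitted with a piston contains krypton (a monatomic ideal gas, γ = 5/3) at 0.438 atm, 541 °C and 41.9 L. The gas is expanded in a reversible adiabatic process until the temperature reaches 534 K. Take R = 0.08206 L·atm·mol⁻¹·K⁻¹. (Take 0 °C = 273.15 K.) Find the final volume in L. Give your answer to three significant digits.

V₂ ≈ 78.9 L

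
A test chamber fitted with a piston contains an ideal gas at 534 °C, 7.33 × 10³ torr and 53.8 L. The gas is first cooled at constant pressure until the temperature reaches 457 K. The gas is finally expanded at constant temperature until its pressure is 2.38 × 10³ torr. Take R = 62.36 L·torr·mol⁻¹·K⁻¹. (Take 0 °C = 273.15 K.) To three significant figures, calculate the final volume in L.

V₃ ≈ 93.8 L

Convert: T₁ = 807.1 K.
Isobaric, so V/T is constant: P₂ = P₁; V₂ = V₁·(T₂/T₁) = 30.46 L.
T constant ⇒ Boyle's law P V = const: T₃ = T₂; V₃ = V₂·(P₂/P₃) = 93.81 L.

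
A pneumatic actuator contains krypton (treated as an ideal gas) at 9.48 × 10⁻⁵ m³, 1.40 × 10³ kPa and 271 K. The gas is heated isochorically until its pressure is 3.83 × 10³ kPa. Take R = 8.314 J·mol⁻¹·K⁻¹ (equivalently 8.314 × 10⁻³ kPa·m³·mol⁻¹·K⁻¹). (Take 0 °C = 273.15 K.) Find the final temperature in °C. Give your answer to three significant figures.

Isochoric, so P/T is constant: V₂ = V₁; T₂ = T₁·(P₂/P₁) = 741.4 K.

T₂ ≈ 468 °C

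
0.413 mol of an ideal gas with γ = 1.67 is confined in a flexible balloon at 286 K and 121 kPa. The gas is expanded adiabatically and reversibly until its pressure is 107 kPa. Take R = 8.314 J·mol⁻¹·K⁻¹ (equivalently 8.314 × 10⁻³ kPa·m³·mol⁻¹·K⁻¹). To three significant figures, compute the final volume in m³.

V₂ ≈ 0.00874 m³

From PV = nRT: V₁ = nRT₁/P₁ = 0.008116 m³.
Adiabatic (γ = 1.67), T V^(γ−1) and P V^γ constant: T₂ = T₁·(P₂/P₁)^((γ−1)/γ) = 272.2 K; V₂ = V₁·(P₁/P₂)^(1/γ) = 0.008736 m³.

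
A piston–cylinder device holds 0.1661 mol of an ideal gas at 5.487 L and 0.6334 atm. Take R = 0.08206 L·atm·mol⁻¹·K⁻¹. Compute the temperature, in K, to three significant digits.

PV = nRT ⇒ T = PV/(nR) = (0.6334 × 5.487) / (0.1661 × 0.08206)

T ≈ 255 K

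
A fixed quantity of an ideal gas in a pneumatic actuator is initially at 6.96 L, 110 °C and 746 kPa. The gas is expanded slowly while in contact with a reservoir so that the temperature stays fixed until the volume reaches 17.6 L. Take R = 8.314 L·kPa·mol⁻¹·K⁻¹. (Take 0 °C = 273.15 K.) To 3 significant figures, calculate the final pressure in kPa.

P₂ ≈ 295 kPa

Convert: T₁ = 383.1 K.
Isothermal, so P V is constant: T₂ = T₁; P₂ = P₁·(V₁/V₂) = 295.0 kPa.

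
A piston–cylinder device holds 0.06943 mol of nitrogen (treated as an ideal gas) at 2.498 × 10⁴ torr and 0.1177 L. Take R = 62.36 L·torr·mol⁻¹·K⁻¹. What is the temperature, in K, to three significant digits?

PV = nRT ⇒ T = PV/(nR) = (2.498e+04 × 0.1177) / (0.06943 × 62.36)

T ≈ 679 K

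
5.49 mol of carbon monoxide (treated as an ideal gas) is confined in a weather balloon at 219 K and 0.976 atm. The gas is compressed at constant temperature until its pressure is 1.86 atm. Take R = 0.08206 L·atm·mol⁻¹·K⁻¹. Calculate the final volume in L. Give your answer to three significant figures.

V₂ ≈ 53.0 L

From PV = nRT: V₁ = nRT₁/P₁ = 101.1 L.
Isothermal, so P V is constant: T₂ = T₁; V₂ = V₁·(P₁/P₂) = 53.04 L.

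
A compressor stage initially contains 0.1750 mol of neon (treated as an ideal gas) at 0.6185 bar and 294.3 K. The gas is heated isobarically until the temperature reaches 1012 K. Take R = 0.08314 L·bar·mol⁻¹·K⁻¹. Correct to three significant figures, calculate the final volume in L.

From PV = nRT: V₁ = nRT₁/P₁ = 6.923 L.
Isobaric, so V/T is constant: P₂ = P₁; V₂ = V₁·(T₂/T₁) = 23.81 L.

V₂ ≈ 23.8 L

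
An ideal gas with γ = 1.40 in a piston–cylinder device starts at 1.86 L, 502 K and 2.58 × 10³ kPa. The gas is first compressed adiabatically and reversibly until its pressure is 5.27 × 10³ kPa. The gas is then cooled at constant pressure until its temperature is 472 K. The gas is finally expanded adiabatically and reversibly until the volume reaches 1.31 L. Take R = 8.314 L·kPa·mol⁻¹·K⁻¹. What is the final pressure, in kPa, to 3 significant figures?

P₄ ≈ 2.91e+03 kPa

Reversible adiabatic, γ = 1.40: T₂ = T₁·(P₂/P₁)^((γ−1)/γ) = 615.6 K; V₂ = V₁·(P₁/P₂)^(1/γ) = 1.117 L.
Isobaric, so V/T is constant: P₃ = P₂; V₃ = V₂·(T₃/T₂) = 0.8562 L.
Reversible adiabatic, γ = 1.40: T₄ = T₃·(V₃/V₄)^(γ−1) = 398.2 K; P₄ = P₃·(V₃/V₄)^γ = 2905 kPa.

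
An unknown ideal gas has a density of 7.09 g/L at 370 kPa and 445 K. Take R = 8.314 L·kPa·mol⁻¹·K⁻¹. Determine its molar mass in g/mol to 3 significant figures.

ρ = PM/(RT) ⇒ M = ρRT/P = (7.09 × 8.314 × 445.0) / 370

M ≈ 70.9 g/mol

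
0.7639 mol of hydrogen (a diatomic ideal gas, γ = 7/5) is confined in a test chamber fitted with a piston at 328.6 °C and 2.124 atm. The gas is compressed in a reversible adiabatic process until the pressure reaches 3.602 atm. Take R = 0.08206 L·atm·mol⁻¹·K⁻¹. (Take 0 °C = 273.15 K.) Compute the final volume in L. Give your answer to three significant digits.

V₂ ≈ 12.2 L

Convert: T₁ = 601.8 K.
From PV = nRT: V₁ = nRT₁/P₁ = 17.76 L.
Adiabatic (γ = 7/5), T V^(γ−1) and P V^γ constant: T₂ = T₁·(P₂/P₁)^((γ−1)/γ) = 699.8 K; V₂ = V₁·(P₁/P₂)^(1/γ) = 12.18 L.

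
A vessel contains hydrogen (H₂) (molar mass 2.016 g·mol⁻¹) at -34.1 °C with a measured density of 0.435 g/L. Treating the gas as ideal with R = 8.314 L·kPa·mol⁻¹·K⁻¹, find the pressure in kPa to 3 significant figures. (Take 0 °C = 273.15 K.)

P ≈ 429 kPa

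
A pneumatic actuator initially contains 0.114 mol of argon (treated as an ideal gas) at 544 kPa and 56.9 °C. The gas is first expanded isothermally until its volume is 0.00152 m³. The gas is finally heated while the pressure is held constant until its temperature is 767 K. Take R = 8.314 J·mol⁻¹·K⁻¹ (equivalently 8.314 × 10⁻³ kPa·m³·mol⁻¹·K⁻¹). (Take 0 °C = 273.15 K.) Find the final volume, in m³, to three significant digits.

V₃ ≈ 0.00353 m³

Convert: T₁ = 330.0 K.
From PV = nRT: V₁ = nRT₁/P₁ = 0.0005750 m³.
Isothermal, so P V is constant: T₂ = T₁; P₂ = P₁·(V₁/V₂) = 205.8 kPa.
Isobaric, so V/T is constant: P₃ = P₂; V₃ = V₂·(T₃/T₂) = 0.003532 m³.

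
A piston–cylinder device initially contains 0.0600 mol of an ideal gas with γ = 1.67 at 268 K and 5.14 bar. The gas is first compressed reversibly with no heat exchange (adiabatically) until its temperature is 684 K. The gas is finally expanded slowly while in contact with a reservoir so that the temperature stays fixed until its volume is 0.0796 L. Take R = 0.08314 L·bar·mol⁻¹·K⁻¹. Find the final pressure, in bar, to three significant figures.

From PV = nRT: V₁ = nRT₁/P₁ = 0.2601 L.
Adiabatic (γ = 1.67), T V^(γ−1) and P V^γ constant: P₂ = P₁·(T₂/T₁)^(γ/(γ−1)) = 53.12 bar; V₂ = V₁·(T₁/T₂)^(1/(γ−1)) = 0.06424 L.
T constant ⇒ Boyle's law P V = const: T₃ = T₂; P₃ = P₂·(V₂/V₃) = 42.87 bar.

P₃ ≈ 42.9 bar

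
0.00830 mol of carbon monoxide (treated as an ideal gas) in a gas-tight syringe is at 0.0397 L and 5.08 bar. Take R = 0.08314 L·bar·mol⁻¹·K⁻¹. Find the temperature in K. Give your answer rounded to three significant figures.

PV = nRT ⇒ T = PV/(nR) = (5.08 × 0.0397) / (0.00830 × 0.08314)

T ≈ 292 K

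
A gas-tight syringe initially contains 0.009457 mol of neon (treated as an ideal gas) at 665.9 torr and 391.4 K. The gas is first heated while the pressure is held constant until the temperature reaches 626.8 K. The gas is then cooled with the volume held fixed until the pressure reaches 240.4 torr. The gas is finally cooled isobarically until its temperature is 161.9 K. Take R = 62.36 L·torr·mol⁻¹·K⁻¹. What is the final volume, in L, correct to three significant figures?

V₄ ≈ 0.397 L

From PV = nRT: V₁ = nRT₁/P₁ = 0.3466 L.
Isobaric, so V/T is constant: P₂ = P₁; V₂ = V₁·(T₂/T₁) = 0.5551 L.
V constant ⇒ P ∝ T: V₃ = V₂; T₃ = T₂·(P₃/P₂) = 226.3 K.
P constant ⇒ V ∝ T: P₄ = P₃; V₄ = V₃·(T₄/T₃) = 0.3972 L.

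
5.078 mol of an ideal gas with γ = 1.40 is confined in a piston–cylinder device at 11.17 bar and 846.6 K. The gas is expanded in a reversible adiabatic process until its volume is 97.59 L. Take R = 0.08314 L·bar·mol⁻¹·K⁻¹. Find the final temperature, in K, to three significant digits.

T₂ ≈ 542 K

From PV = nRT: V₁ = nRT₁/P₁ = 32.00 L.
Adiabatic (γ = 1.40), T V^(γ−1) and P V^γ constant: T₂ = T₁·(V₁/V₂)^(γ−1) = 542.0 K; P₂ = P₁·(V₁/V₂)^γ = 2.345 bar.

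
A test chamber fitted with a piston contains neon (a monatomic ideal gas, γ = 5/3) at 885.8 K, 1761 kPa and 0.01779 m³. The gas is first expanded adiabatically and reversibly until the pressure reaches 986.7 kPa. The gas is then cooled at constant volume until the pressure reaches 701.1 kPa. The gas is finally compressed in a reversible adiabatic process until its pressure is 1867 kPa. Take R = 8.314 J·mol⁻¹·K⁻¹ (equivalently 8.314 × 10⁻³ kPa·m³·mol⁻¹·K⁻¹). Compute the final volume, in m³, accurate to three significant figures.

V₄ ≈ 0.0140 m³

Adiabatic (γ = 5/3), T V^(γ−1) and P V^γ constant: T₂ = T₁·(P₂/P₁)^((γ−1)/γ) = 702.6 K; V₂ = V₁·(P₁/P₂)^(1/γ) = 0.02518 m³.
V constant ⇒ P ∝ T: V₃ = V₂; T₃ = T₂·(P₃/P₂) = 499.2 K.
Reversible adiabatic, γ = 5/3: T₄ = T₃·(P₄/P₃)^((γ−1)/γ) = 738.7 K; V₄ = V₃·(P₃/P₄)^(1/γ) = 0.01399 m³.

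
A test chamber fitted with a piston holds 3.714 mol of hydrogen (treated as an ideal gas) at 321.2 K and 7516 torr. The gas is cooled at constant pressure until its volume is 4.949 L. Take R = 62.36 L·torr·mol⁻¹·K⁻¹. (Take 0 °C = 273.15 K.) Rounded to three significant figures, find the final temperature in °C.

From PV = nRT: V₁ = nRT₁/P₁ = 9.898 L.
Isobaric, so V/T is constant: P₂ = P₁; T₂ = T₁·(V₂/V₁) = 160.6 K.

T₂ ≈ -113 °C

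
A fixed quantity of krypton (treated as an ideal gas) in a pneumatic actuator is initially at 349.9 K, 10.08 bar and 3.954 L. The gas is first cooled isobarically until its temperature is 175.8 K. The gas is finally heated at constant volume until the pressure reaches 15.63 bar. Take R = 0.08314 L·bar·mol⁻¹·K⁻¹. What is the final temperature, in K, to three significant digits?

T₃ ≈ 273 K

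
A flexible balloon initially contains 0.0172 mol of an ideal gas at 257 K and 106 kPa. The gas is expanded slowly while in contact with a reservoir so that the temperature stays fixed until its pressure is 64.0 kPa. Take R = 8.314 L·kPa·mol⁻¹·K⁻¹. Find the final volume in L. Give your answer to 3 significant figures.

From PV = nRT: V₁ = nRT₁/P₁ = 0.3467 L.
Isothermal, so P V is constant: T₂ = T₁; V₂ = V₁·(P₁/P₂) = 0.5742 L.

V₂ ≈ 0.574 L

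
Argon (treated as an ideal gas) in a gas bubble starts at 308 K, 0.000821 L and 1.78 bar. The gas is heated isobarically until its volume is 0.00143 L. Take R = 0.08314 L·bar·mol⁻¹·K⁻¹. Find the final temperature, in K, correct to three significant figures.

T₂ ≈ 536 K

Isobaric, so V/T is constant: P₂ = P₁; T₂ = T₁·(V₂/V₁) = 536.5 K.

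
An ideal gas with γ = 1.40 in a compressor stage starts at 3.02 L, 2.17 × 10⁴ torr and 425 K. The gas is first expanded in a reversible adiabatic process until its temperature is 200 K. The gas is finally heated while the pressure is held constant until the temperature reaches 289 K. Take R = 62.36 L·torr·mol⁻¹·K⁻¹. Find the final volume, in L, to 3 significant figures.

Adiabatic (γ = 1.40), T V^(γ−1) and P V^γ constant: P₂ = P₁·(T₂/T₁)^(γ/(γ−1)) = 1551 torr; V₂ = V₁·(T₁/T₂)^(1/(γ−1)) = 19.88 L.
Isobaric, so V/T is constant: P₃ = P₂; V₃ = V₂·(T₃/T₂) = 28.73 L.

V₃ ≈ 28.7 L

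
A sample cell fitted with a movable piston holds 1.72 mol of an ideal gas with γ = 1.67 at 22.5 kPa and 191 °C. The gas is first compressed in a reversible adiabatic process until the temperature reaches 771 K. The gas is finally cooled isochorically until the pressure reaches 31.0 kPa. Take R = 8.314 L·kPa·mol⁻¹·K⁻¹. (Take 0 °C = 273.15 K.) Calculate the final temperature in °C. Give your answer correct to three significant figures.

T₃ ≈ 26.7 °C

Convert: T₁ = 464.1 K.
From PV = nRT: V₁ = nRT₁/P₁ = 295.0 L.
Reversible adiabatic, γ = 1.67: P₂ = P₁·(T₂/T₁)^(γ/(γ−1)) = 79.71 kPa; V₂ = V₁·(T₁/T₂)^(1/(γ−1)) = 138.3 L.
Isochoric, so P/T is constant: V₃ = V₂; T₃ = T₂·(P₃/P₂) = 299.8 K.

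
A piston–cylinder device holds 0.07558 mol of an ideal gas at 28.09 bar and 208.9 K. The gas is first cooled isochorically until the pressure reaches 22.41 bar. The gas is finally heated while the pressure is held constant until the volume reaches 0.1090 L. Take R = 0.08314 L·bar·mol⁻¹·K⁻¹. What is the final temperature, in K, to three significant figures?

From PV = nRT: V₁ = nRT₁/P₁ = 0.04673 L.
Isochoric, so P/T is constant: V₂ = V₁; T₂ = T₁·(P₂/P₁) = 166.7 K.
Isobaric, so V/T is constant: P₃ = P₂; T₃ = T₂·(V₃/V₂) = 388.7 K.

T₃ ≈ 389 K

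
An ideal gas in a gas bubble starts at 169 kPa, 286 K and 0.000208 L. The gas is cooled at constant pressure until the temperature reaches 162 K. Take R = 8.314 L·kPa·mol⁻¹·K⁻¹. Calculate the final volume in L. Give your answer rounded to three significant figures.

V₂ ≈ 0.000118 L

Isobaric, so V/T is constant: P₂ = P₁; V₂ = V₁·(T₂/T₁) = 0.0001178 L.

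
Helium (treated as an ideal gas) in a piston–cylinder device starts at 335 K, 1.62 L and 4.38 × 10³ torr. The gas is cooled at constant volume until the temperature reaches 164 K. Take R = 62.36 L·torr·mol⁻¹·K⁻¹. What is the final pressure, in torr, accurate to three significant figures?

V constant ⇒ P ∝ T: V₂ = V₁; P₂ = P₁·(T₂/T₁) = 2144 torr.

P₂ ≈ 2.14e+03 torr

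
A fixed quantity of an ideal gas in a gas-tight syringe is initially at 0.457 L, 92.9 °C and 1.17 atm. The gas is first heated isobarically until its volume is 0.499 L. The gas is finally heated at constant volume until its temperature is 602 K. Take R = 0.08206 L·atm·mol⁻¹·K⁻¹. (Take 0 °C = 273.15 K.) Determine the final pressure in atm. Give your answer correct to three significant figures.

Convert: T₁ = 366.0 K.
P constant ⇒ V ∝ T: P₂ = P₁; T₂ = T₁·(V₂/V₁) = 399.7 K.
V constant ⇒ P ∝ T: V₃ = V₂; P₃ = P₂·(T₃/T₂) = 1.762 atm.

P₃ ≈ 1.76 atm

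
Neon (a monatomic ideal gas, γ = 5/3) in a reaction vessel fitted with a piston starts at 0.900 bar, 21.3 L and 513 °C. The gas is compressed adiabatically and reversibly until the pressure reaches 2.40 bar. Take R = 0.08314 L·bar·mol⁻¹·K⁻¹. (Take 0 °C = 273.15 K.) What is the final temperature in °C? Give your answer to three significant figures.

Convert: T₁ = 786.1 K.
Reversible adiabatic, γ = 5/3: T₂ = T₁·(P₂/P₁)^((γ−1)/γ) = 1164 K; V₂ = V₁·(P₁/P₂)^(1/γ) = 11.82 L.

T₂ ≈ 891 °C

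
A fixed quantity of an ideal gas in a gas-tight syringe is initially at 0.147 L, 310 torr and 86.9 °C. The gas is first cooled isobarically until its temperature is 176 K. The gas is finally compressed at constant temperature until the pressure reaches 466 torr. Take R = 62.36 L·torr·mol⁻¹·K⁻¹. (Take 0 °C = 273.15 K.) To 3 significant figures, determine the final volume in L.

V₃ ≈ 0.0478 L

Convert: T₁ = 360.0 K.
P constant ⇒ V ∝ T: P₂ = P₁; V₂ = V₁·(T₂/T₁) = 0.07186 L.
T constant ⇒ Boyle's law P V = const: T₃ = T₂; V₃ = V₂·(P₂/P₃) = 0.04780 L.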